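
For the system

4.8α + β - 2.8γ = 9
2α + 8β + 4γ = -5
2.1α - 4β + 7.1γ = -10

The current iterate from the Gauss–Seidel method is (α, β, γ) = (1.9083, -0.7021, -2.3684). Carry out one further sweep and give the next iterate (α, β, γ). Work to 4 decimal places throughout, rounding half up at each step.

(0.6397, 0.3993, -1.3727)

One sweep:
  α = (9 - (1)·-0.7021 - (-2.8)·-2.3684) / (4.8) = 0.6397
  β = (-5 - (2)·0.6397 - (4)·-2.3684) / (8) = 0.3993
  γ = (-10 - (2.1)·0.6397 - (-4)·0.3993) / (7.1) = -1.3727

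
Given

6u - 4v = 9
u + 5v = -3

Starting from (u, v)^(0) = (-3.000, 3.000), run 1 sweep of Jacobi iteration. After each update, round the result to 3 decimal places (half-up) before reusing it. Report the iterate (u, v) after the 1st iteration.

Iteration 1:
  u = (9 - (-4)·3.000) / (6) = 3.500
  v = (-3 - (1)·-3.000) / (5) = 0.000

(3.500, 0.000)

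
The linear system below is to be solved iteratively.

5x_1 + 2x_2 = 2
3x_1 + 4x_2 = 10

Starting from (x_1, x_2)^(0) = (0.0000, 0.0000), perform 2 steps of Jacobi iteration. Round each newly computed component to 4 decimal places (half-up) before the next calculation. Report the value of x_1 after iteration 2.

Iteration 1:
  x_1 = (2 - (2)·0.0000) / (5) = 0.4000
  x_2 = (10 - (3)·0.0000) / (4) = 2.5000
Iteration 2:
  x_1 = (2 - (2)·2.5000) / (5) = -0.6000
  x_2 = (10 - (3)·0.4000) / (4) = 2.2000

-0.6000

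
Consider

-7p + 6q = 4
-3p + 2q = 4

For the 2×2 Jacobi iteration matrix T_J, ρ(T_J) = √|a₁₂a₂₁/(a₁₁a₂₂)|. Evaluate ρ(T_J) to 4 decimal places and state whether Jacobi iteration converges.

a₁₂a₂₁/(a₁₁a₂₂) = (6)·(-3) / ((-7)·(2)) = 1.285714
ρ = √|1.285714| = √1.285714 = 1.1339
ρ > 1, so Jacobi diverges

1.1339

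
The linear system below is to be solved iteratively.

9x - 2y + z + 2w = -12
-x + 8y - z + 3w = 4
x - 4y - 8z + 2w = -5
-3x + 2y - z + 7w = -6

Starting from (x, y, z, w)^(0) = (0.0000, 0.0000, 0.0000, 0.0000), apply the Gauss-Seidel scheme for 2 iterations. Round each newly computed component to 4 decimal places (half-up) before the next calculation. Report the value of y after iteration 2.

Iteration 1:
  x = (-12 - (-2)·0.0000 - (1)·0.0000 - (2)·0.0000) / (9) = -1.3333
  y = (4 - (-1)·-1.3333 - (-1)·0.0000 - (3)·0.0000) / (8) = 0.3333
  z = (-5 - (1)·-1.3333 - (-4)·0.3333 - (2)·0.0000) / (-8) = 0.2917
  w = (-6 - (-3)·-1.3333 - (2)·0.3333 - (-1)·0.2917) / (7) = -1.4821
Iteration 2:
  x = (-12 - (-2)·0.3333 - (1)·0.2917 - (2)·-1.4821) / (9) = -0.9623
  y = (4 - (-1)·-0.9623 - (-1)·0.2917 - (3)·-1.4821) / (8) = 0.9720
  z = (-5 - (1)·-0.9623 - (-4)·0.9720 - (2)·-1.4821) / (-8) = -0.3518
  w = (-6 - (-3)·-0.9623 - (2)·0.9720 - (-1)·-0.3518) / (7) = -1.5975

0.9720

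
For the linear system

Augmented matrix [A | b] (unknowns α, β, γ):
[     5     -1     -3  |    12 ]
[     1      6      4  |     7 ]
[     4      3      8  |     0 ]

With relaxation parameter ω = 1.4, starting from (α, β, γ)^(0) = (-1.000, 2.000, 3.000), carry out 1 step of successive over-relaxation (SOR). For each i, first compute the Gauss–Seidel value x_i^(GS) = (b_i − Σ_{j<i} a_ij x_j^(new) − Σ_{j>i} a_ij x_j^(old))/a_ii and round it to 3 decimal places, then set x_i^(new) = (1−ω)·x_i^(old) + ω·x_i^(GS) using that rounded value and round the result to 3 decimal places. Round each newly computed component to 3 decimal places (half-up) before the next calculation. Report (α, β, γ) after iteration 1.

Iteration 1:
  α: GS value = (12 - (-1)·2.000 - (-3)·3.000) / (5) = 4.600;  α ← (1−ω)·-1.000 + ω·4.600 = 6.840
  β: GS value = (7 - (1)·6.840 - (4)·3.000) / (6) = -1.973;  β ← (1−ω)·2.000 + ω·-1.973 = -3.562
  γ: GS value = (0 - (4)·6.840 - (3)·-3.562) / (8) = -2.084;  γ ← (1−ω)·3.000 + ω·-2.084 = -4.118

(6.840, -3.562, -4.118)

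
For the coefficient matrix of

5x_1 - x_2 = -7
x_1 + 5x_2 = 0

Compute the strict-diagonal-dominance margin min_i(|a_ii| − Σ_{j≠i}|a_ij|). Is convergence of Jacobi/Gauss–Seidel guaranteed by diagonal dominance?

4

row 1: |5| − (1) = 4
row 2: |5| − (1) = 4
minimum over rows = 4 → strictly diagonally dominant (convergence guaranteed)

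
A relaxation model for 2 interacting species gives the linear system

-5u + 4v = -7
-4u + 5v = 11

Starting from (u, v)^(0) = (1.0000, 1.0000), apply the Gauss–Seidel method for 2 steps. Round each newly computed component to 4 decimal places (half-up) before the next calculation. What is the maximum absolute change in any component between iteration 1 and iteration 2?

Iteration 1:
  u = (-7 - (4)·1.0000) / (-5) = 2.2000
  v = (11 - (-4)·2.2000) / (5) = 3.9600
Iteration 2:
  u = (-7 - (4)·3.9600) / (-5) = 4.5680
  v = (11 - (-4)·4.5680) / (5) = 5.8544
Change: (2.3680, 1.8944) → max |·| = 2.3680

2.3680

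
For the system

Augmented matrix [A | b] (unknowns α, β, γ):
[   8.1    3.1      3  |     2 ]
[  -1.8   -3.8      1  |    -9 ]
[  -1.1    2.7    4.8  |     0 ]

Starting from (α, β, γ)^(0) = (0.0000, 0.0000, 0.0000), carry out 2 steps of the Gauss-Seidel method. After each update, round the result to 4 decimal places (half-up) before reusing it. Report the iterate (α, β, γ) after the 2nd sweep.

Iteration 1:
  α = (2 - (3.1)·0.0000 - (3)·0.0000) / (8.1) = 0.2469
  β = (-9 - (-1.8)·0.2469 - (1)·0.0000) / (-3.8) = 2.2515
  γ = (0 - (-1.1)·0.2469 - (2.7)·2.2515) / (4.8) = -1.2099
Iteration 2:
  α = (2 - (3.1)·2.2515 - (3)·-1.2099) / (8.1) = -0.1667
  β = (-9 - (-1.8)·-0.1667 - (1)·-1.2099) / (-3.8) = 2.1290
  γ = (0 - (-1.1)·-0.1667 - (2.7)·2.1290) / (4.8) = -1.2358

(-0.1667, 2.1290, -1.2358)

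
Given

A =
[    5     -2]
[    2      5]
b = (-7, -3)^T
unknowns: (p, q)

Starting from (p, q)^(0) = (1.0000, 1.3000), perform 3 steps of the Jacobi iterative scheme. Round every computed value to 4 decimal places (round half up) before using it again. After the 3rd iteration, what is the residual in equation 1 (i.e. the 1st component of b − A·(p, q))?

0.7360

Iteration 1:
  p = (-7 - (-2)·1.3000) / (5) = -0.8800
  q = (-3 - (2)·1.0000) / (5) = -1.0000
Iteration 2:
  p = (-7 - (-2)·-1.0000) / (5) = -1.8000
  q = (-3 - (2)·-0.8800) / (5) = -0.2480
Iteration 3:
  p = (-7 - (-2)·-0.2480) / (5) = -1.4992
  q = (-3 - (2)·-1.8000) / (5) = 0.1200
Residual b − A·x = (0.7360, -0.6016)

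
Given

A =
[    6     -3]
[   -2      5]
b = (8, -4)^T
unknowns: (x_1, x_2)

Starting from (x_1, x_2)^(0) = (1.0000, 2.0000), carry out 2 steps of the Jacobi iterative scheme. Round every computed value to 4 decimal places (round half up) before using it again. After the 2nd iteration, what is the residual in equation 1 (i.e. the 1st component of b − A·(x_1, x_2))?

1.6001

Iteration 1:
  x_1 = (8 - (-3)·2.0000) / (6) = 2.3333
  x_2 = (-4 - (-2)·1.0000) / (5) = -0.4000
Iteration 2:
  x_1 = (8 - (-3)·-0.4000) / (6) = 1.1333
  x_2 = (-4 - (-2)·2.3333) / (5) = 0.1333
Residual b − A·x = (1.6001, -2.3999)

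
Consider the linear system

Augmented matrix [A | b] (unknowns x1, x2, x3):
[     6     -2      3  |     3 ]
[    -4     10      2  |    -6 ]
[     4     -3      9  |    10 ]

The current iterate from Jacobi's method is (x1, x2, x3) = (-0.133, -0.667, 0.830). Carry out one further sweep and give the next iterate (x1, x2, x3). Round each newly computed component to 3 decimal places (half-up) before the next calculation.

(-0.137, -0.819, 0.948)

One sweep:
  x1 = (3 - (-2)·-0.667 - (3)·0.830) / (6) = -0.137
  x2 = (-6 - (-4)·-0.133 - (2)·0.830) / (10) = -0.819
  x3 = (10 - (4)·-0.133 - (-3)·-0.667) / (9) = 0.948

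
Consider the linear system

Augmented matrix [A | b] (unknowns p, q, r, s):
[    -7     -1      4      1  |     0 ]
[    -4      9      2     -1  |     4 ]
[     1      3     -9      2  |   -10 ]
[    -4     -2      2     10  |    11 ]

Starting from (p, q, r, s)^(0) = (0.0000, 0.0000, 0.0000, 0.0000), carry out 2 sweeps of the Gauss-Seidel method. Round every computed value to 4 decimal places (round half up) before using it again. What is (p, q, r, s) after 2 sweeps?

(0.7899, 0.6198, 1.6137, 1.2172)

Iteration 1:
  p = (0 - (-1)·0.0000 - (4)·0.0000 - (1)·0.0000) / (-7) = 0.0000
  q = (4 - (-4)·0.0000 - (2)·0.0000 - (-1)·0.0000) / (9) = 0.4444
  r = (-10 - (1)·0.0000 - (3)·0.4444 - (2)·0.0000) / (-9) = 1.2592
  s = (11 - (-4)·0.0000 - (-2)·0.4444 - (2)·1.2592) / (10) = 0.9370
Iteration 2:
  p = (0 - (-1)·0.4444 - (4)·1.2592 - (1)·0.9370) / (-7) = 0.7899
  q = (4 - (-4)·0.7899 - (2)·1.2592 - (-1)·0.9370) / (9) = 0.6198
  r = (-10 - (1)·0.7899 - (3)·0.6198 - (2)·0.9370) / (-9) = 1.6137
  s = (11 - (-4)·0.7899 - (-2)·0.6198 - (2)·1.6137) / (10) = 1.2172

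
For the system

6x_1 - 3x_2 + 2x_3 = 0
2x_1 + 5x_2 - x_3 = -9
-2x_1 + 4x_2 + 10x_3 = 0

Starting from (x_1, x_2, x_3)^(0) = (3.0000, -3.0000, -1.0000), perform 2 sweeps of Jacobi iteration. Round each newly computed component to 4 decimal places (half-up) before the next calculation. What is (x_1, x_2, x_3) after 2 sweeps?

(-2.2000, -0.9733, 1.0467)

Iteration 1:
  x_1 = (0 - (-3)·-3.0000 - (2)·-1.0000) / (6) = -1.1667
  x_2 = (-9 - (2)·3.0000 - (-1)·-1.0000) / (5) = -3.2000
  x_3 = (0 - (-2)·3.0000 - (4)·-3.0000) / (10) = 1.8000
Iteration 2:
  x_1 = (0 - (-3)·-3.2000 - (2)·1.8000) / (6) = -2.2000
  x_2 = (-9 - (2)·-1.1667 - (-1)·1.8000) / (5) = -0.9733
  x_3 = (0 - (-2)·-1.1667 - (4)·-3.2000) / (10) = 1.0467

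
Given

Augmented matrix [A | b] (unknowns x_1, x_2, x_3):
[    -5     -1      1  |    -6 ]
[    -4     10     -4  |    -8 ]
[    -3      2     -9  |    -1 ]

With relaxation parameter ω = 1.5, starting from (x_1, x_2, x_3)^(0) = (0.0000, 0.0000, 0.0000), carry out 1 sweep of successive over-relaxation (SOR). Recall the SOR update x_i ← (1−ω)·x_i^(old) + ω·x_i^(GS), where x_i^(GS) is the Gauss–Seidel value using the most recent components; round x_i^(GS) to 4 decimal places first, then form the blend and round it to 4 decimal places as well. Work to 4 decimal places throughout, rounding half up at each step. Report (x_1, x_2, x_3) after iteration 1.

(1.8000, -0.1200, -0.7734)

Iteration 1:
  x_1: GS value = (-6 - (-1)·0.0000 - (1)·0.0000) / (-5) = 1.2000;  x_1 ← (1−ω)·0.0000 + ω·1.2000 = 1.8000
  x_2: GS value = (-8 - (-4)·1.8000 - (-4)·0.0000) / (10) = -0.0800;  x_2 ← (1−ω)·0.0000 + ω·-0.0800 = -0.1200
  x_3: GS value = (-1 - (-3)·1.8000 - (2)·-0.1200) / (-9) = -0.5156;  x_3 ← (1−ω)·0.0000 + ω·-0.5156 = -0.7734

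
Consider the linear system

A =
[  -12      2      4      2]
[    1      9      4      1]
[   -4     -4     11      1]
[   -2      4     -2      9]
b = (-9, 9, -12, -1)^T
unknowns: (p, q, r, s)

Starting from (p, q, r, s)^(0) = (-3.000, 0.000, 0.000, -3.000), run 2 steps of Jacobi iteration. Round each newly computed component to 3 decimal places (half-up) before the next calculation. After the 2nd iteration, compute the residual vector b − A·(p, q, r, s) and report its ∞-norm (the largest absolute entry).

Iteration 1:
  p = (-9 - (2)·0.000 - (4)·0.000 - (2)·-3.000) / (-12) = 0.250
  q = (9 - (1)·-3.000 - (4)·0.000 - (1)·-3.000) / (9) = 1.667
  r = (-12 - (-4)·-3.000 - (-4)·0.000 - (1)·-3.000) / (11) = -1.909
  s = (-1 - (-2)·-3.000 - (4)·0.000 - (-2)·0.000) / (9) = -0.778
Iteration 2:
  p = (-9 - (2)·1.667 - (4)·-1.909 - (2)·-0.778) / (-12) = 0.262
  q = (9 - (1)·0.250 - (4)·-1.909 - (1)·-0.778) / (9) = 1.907
  r = (-12 - (-4)·0.250 - (-4)·1.667 - (1)·-0.778) / (11) = -0.323
  s = (-1 - (-2)·0.250 - (4)·1.667 - (-2)·-1.909) / (9) = -1.221
Residual b − A·x = (-5.936, -5.912, 1.450, 2.239); ∞-norm = 5.936

5.936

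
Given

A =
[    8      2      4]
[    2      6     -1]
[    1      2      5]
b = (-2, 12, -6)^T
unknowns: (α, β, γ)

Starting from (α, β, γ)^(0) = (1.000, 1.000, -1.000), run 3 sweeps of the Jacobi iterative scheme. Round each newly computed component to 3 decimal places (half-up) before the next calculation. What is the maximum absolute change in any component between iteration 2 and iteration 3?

0.135

Iteration 1:
  α = (-2 - (2)·1.000 - (4)·-1.000) / (8) = 0.000
  β = (12 - (2)·1.000 - (-1)·-1.000) / (6) = 1.500
  γ = (-6 - (1)·1.000 - (2)·1.000) / (5) = -1.800
Iteration 2:
  α = (-2 - (2)·1.500 - (4)·-1.800) / (8) = 0.275
  β = (12 - (2)·0.000 - (-1)·-1.800) / (6) = 1.700
  γ = (-6 - (1)·0.000 - (2)·1.500) / (5) = -1.800
Iteration 3:
  α = (-2 - (2)·1.700 - (4)·-1.800) / (8) = 0.225
  β = (12 - (2)·0.275 - (-1)·-1.800) / (6) = 1.608
  γ = (-6 - (1)·0.275 - (2)·1.700) / (5) = -1.935
Change: (-0.050, -0.092, -0.135) → max |·| = 0.135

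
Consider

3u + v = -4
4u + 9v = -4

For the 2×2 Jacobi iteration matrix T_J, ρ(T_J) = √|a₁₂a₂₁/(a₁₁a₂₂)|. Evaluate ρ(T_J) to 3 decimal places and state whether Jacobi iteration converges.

0.385

a₁₂a₂₁/(a₁₁a₂₂) = (1)·(4) / ((3)·(9)) = 0.148148
ρ = √|0.148148| = √0.148148 = 0.385
ρ < 1, so Jacobi converges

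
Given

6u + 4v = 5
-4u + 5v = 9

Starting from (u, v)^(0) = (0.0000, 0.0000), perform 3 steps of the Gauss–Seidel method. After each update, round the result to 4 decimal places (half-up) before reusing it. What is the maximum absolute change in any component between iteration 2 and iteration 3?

0.8770

Iteration 1:
  u = (5 - (4)·0.0000) / (6) = 0.8333
  v = (9 - (-4)·0.8333) / (5) = 2.4666
Iteration 2:
  u = (5 - (4)·2.4666) / (6) = -0.8111
  v = (9 - (-4)·-0.8111) / (5) = 1.1511
Iteration 3:
  u = (5 - (4)·1.1511) / (6) = 0.0659
  v = (9 - (-4)·0.0659) / (5) = 1.8527
Change: (0.8770, 0.7016) → max |·| = 0.8770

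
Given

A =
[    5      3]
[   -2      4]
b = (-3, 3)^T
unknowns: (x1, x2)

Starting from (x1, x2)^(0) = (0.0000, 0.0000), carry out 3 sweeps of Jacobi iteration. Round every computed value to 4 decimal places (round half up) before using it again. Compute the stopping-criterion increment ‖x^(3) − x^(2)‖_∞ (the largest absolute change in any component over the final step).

Iteration 1:
  x1 = (-3 - (3)·0.0000) / (5) = -0.6000
  x2 = (3 - (-2)·0.0000) / (4) = 0.7500
Iteration 2:
  x1 = (-3 - (3)·0.7500) / (5) = -1.0500
  x2 = (3 - (-2)·-0.6000) / (4) = 0.4500
Iteration 3:
  x1 = (-3 - (3)·0.4500) / (5) = -0.8700
  x2 = (3 - (-2)·-1.0500) / (4) = 0.2250
Change: (0.1800, -0.2250) → max |·| = 0.2250

0.2250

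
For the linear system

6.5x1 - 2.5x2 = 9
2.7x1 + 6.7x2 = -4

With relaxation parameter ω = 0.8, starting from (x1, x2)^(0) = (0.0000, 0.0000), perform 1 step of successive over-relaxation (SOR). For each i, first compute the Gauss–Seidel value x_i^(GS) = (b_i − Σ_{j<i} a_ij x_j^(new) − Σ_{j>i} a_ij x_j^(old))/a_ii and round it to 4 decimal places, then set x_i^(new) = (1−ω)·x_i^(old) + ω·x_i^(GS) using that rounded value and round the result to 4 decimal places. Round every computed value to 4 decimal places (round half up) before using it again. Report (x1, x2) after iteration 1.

Iteration 1:
  x1: GS value = (9 - (-2.5)·0.0000) / (6.5) = 1.3846;  x1 ← (1−ω)·0.0000 + ω·1.3846 = 1.1077
  x2: GS value = (-4 - (2.7)·1.1077) / (6.7) = -1.0434;  x2 ← (1−ω)·0.0000 + ω·-1.0434 = -0.8347

(1.1077, -0.8347)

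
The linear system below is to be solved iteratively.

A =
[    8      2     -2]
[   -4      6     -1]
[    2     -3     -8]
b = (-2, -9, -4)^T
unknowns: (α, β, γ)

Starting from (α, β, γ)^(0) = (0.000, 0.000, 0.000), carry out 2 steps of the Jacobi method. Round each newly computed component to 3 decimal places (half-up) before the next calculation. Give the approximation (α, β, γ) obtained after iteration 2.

(0.250, -1.583, 1.000)

Iteration 1:
  α = (-2 - (2)·0.000 - (-2)·0.000) / (8) = -0.250
  β = (-9 - (-4)·0.000 - (-1)·0.000) / (6) = -1.500
  γ = (-4 - (2)·0.000 - (-3)·0.000) / (-8) = 0.500
Iteration 2:
  α = (-2 - (2)·-1.500 - (-2)·0.500) / (8) = 0.250
  β = (-9 - (-4)·-0.250 - (-1)·0.500) / (6) = -1.583
  γ = (-4 - (2)·-0.250 - (-3)·-1.500) / (-8) = 1.000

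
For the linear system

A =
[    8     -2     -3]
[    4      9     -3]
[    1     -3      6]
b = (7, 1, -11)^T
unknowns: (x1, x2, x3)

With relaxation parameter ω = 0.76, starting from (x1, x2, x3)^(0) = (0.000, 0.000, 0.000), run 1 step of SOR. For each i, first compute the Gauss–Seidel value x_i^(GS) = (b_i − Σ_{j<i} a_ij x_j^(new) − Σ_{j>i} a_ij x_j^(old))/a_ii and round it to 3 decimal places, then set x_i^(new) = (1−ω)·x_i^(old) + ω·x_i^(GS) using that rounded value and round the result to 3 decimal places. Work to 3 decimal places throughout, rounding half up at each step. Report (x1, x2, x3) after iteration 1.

(0.665, -0.140, -1.531)

Iteration 1:
  x1: GS value = (7 - (-2)·0.000 - (-3)·0.000) / (8) = 0.875;  x1 ← (1−ω)·0.000 + ω·0.875 = 0.665
  x2: GS value = (1 - (4)·0.665 - (-3)·0.000) / (9) = -0.184;  x2 ← (1−ω)·0.000 + ω·-0.184 = -0.140
  x3: GS value = (-11 - (1)·0.665 - (-3)·-0.140) / (6) = -2.014;  x3 ← (1−ω)·0.000 + ω·-2.014 = -1.531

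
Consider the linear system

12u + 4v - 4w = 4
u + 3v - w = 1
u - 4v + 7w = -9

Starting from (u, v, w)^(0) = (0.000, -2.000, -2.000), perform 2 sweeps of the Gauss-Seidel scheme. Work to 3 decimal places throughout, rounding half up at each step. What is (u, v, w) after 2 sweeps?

Iteration 1:
  u = (4 - (4)·-2.000 - (-4)·-2.000) / (12) = 0.333
  v = (1 - (1)·0.333 - (-1)·-2.000) / (3) = -0.444
  w = (-9 - (1)·0.333 - (-4)·-0.444) / (7) = -1.587
Iteration 2:
  u = (4 - (4)·-0.444 - (-4)·-1.587) / (12) = -0.048
  v = (1 - (1)·-0.048 - (-1)·-1.587) / (3) = -0.180
  w = (-9 - (1)·-0.048 - (-4)·-0.180) / (7) = -1.382

(-0.048, -0.180, -1.382)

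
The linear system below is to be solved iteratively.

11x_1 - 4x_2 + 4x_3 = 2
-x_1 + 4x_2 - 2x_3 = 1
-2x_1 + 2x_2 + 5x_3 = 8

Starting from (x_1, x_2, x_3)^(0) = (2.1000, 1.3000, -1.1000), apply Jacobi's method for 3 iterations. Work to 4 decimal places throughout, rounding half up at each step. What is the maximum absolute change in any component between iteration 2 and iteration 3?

1.0950

Iteration 1:
  x_1 = (2 - (-4)·1.3000 - (4)·-1.1000) / (11) = 1.0545
  x_2 = (1 - (-1)·2.1000 - (-2)·-1.1000) / (4) = 0.2250
  x_3 = (8 - (-2)·2.1000 - (2)·1.3000) / (5) = 1.9200
Iteration 2:
  x_1 = (2 - (-4)·0.2250 - (4)·1.9200) / (11) = -0.4345
  x_2 = (1 - (-1)·1.0545 - (-2)·1.9200) / (4) = 1.4736
  x_3 = (8 - (-2)·1.0545 - (2)·0.2250) / (5) = 1.9318
Iteration 3:
  x_1 = (2 - (-4)·1.4736 - (4)·1.9318) / (11) = 0.0152
  x_2 = (1 - (-1)·-0.4345 - (-2)·1.9318) / (4) = 1.1073
  x_3 = (8 - (-2)·-0.4345 - (2)·1.4736) / (5) = 0.8368
Change: (0.4497, -0.3663, -1.0950) → max |·| = 1.0950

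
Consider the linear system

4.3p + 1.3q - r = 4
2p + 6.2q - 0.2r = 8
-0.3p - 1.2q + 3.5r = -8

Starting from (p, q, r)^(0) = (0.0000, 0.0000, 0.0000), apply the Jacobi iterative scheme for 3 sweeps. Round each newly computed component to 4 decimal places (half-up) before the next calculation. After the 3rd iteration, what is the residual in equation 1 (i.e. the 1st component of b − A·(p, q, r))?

-0.6155

Iteration 1:
  p = (4 - (1.3)·0.0000 - (-1)·0.0000) / (4.3) = 0.9302
  q = (8 - (2)·0.0000 - (-0.2)·0.0000) / (6.2) = 1.2903
  r = (-8 - (-0.3)·0.0000 - (-1.2)·0.0000) / (3.5) = -2.2857
Iteration 2:
  p = (4 - (1.3)·1.2903 - (-1)·-2.2857) / (4.3) = 0.0086
  q = (8 - (2)·0.9302 - (-0.2)·-2.2857) / (6.2) = 0.9165
  r = (-8 - (-0.3)·0.9302 - (-1.2)·1.2903) / (3.5) = -1.7636
Iteration 3:
  p = (4 - (1.3)·0.9165 - (-1)·-1.7636) / (4.3) = 0.2430
  q = (8 - (2)·0.0086 - (-0.2)·-1.7636) / (6.2) = 1.2307
  r = (-8 - (-0.3)·0.0086 - (-1.2)·0.9165) / (3.5) = -1.9707
Residual b − A·x = (-0.6155, -0.5105, 0.4472)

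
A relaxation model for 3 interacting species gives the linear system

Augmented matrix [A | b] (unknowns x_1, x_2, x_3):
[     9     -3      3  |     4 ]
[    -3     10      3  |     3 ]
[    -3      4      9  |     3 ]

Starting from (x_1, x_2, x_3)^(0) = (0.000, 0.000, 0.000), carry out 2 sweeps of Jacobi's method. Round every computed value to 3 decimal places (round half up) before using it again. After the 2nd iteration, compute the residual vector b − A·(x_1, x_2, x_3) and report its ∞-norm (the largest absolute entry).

0.165

Iteration 1:
  x_1 = (4 - (-3)·0.000 - (3)·0.000) / (9) = 0.444
  x_2 = (3 - (-3)·0.000 - (3)·0.000) / (10) = 0.300
  x_3 = (3 - (-3)·0.000 - (4)·0.000) / (9) = 0.333
Iteration 2:
  x_1 = (4 - (-3)·0.300 - (3)·0.333) / (9) = 0.433
  x_2 = (3 - (-3)·0.444 - (3)·0.333) / (10) = 0.333
  x_3 = (3 - (-3)·0.444 - (4)·0.300) / (9) = 0.348
Residual b − A·x = (0.058, -0.075, -0.165); ∞-norm = 0.165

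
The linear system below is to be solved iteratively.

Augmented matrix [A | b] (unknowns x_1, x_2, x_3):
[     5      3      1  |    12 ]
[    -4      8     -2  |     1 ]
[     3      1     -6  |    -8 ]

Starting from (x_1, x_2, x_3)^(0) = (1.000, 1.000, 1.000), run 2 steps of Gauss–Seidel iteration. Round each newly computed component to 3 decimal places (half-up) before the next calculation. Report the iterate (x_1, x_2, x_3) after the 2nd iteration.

(1.229, 1.322, 2.168)

Iteration 1:
  x_1 = (12 - (3)·1.000 - (1)·1.000) / (5) = 1.600
  x_2 = (1 - (-4)·1.600 - (-2)·1.000) / (8) = 1.175
  x_3 = (-8 - (3)·1.600 - (1)·1.175) / (-6) = 2.329
Iteration 2:
  x_1 = (12 - (3)·1.175 - (1)·2.329) / (5) = 1.229
  x_2 = (1 - (-4)·1.229 - (-2)·2.329) / (8) = 1.322
  x_3 = (-8 - (3)·1.229 - (1)·1.322) / (-6) = 2.168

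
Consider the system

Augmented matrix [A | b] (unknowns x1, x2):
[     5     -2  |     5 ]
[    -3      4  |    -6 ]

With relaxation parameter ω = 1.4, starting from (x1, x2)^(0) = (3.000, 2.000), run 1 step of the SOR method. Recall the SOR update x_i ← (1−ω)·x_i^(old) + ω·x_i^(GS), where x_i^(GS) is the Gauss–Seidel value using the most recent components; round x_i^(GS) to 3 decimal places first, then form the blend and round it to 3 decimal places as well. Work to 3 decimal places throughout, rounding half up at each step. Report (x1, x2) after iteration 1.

Iteration 1:
  x1: GS value = (5 - (-2)·2.000) / (5) = 1.800;  x1 ← (1−ω)·3.000 + ω·1.800 = 1.320
  x2: GS value = (-6 - (-3)·1.320) / (4) = -0.510;  x2 ← (1−ω)·2.000 + ω·-0.510 = -1.514

(1.320, -1.514)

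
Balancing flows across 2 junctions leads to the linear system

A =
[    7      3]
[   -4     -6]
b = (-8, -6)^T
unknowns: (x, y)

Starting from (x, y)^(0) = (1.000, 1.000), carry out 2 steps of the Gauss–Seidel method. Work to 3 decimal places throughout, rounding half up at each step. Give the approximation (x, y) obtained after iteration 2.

(-2.020, 2.347)

Iteration 1:
  x = (-8 - (3)·1.000) / (7) = -1.571
  y = (-6 - (-4)·-1.571) / (-6) = 2.047
Iteration 2:
  x = (-8 - (3)·2.047) / (7) = -2.020
  y = (-6 - (-4)·-2.020) / (-6) = 2.347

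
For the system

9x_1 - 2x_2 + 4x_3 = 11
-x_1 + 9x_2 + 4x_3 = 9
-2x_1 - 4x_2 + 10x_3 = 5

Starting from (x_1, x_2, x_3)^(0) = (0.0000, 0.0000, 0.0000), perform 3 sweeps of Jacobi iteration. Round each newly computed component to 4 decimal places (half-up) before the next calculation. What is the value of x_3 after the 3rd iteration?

1.1099

Iteration 1:
  x_1 = (11 - (-2)·0.0000 - (4)·0.0000) / (9) = 1.2222
  x_2 = (9 - (-1)·0.0000 - (4)·0.0000) / (9) = 1.0000
  x_3 = (5 - (-2)·0.0000 - (-4)·0.0000) / (10) = 0.5000
Iteration 2:
  x_1 = (11 - (-2)·1.0000 - (4)·0.5000) / (9) = 1.2222
  x_2 = (9 - (-1)·1.2222 - (4)·0.5000) / (9) = 0.9136
  x_3 = (5 - (-2)·1.2222 - (-4)·1.0000) / (10) = 1.1444
Iteration 3:
  x_1 = (11 - (-2)·0.9136 - (4)·1.1444) / (9) = 0.9166
  x_2 = (9 - (-1)·1.2222 - (4)·1.1444) / (9) = 0.6272
  x_3 = (5 - (-2)·1.2222 - (-4)·0.9136) / (10) = 1.1099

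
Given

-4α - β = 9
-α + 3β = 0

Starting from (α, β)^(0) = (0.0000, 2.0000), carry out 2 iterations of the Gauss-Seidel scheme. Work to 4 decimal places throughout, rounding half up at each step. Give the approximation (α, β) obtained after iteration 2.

Iteration 1:
  α = (9 - (-1)·2.0000) / (-4) = -2.7500
  β = (0 - (-1)·-2.7500) / (3) = -0.9167
Iteration 2:
  α = (9 - (-1)·-0.9167) / (-4) = -2.0208
  β = (0 - (-1)·-2.0208) / (3) = -0.6736

(-2.0208, -0.6736)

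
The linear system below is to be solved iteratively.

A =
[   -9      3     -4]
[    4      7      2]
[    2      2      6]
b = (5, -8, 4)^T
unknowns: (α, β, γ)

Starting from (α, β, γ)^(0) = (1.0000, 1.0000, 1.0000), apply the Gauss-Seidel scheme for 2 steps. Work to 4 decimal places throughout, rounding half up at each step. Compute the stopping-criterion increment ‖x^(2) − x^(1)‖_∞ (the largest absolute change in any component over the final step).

Iteration 1:
  α = (5 - (3)·1.0000 - (-4)·1.0000) / (-9) = -0.6667
  β = (-8 - (4)·-0.6667 - (2)·1.0000) / (7) = -1.0476
  γ = (4 - (2)·-0.6667 - (2)·-1.0476) / (6) = 1.2381
Iteration 2:
  α = (5 - (3)·-1.0476 - (-4)·1.2381) / (-9) = -1.4550
  β = (-8 - (4)·-1.4550 - (2)·1.2381) / (7) = -0.6652
  γ = (4 - (2)·-1.4550 - (2)·-0.6652) / (6) = 1.3734
Change: (-0.7883, 0.3824, 0.1353) → max |·| = 0.7883

0.7883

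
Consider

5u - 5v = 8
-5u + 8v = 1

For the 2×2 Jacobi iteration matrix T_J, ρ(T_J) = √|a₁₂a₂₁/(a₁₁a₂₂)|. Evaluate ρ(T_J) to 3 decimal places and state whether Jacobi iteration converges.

0.791

a₁₂a₂₁/(a₁₁a₂₂) = (-5)·(-5) / ((5)·(8)) = 0.625000
ρ = √|0.625000| = √0.625000 = 0.791
ρ < 1, so Jacobi converges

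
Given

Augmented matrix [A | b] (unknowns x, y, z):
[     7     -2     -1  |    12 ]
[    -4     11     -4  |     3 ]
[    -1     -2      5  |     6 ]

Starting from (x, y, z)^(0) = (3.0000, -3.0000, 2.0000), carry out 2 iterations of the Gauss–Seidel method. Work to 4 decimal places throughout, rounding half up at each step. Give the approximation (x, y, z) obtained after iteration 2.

(2.4037, 1.8722, 2.4296)

Iteration 1:
  x = (12 - (-2)·-3.0000 - (-1)·2.0000) / (7) = 1.1429
  y = (3 - (-4)·1.1429 - (-4)·2.0000) / (11) = 1.4156
  z = (6 - (-1)·1.1429 - (-2)·1.4156) / (5) = 1.9948
Iteration 2:
  x = (12 - (-2)·1.4156 - (-1)·1.9948) / (7) = 2.4037
  y = (3 - (-4)·2.4037 - (-4)·1.9948) / (11) = 1.8722
  z = (6 - (-1)·2.4037 - (-2)·1.8722) / (5) = 2.4296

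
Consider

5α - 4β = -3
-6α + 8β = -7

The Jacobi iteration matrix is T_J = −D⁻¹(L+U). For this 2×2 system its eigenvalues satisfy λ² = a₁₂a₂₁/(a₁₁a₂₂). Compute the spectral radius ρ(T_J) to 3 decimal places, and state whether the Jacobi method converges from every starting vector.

0.775

a₁₂a₂₁/(a₁₁a₂₂) = (-4)·(-6) / ((5)·(8)) = 0.600000
ρ = √|0.600000| = √0.600000 = 0.775
ρ < 1, so Jacobi converges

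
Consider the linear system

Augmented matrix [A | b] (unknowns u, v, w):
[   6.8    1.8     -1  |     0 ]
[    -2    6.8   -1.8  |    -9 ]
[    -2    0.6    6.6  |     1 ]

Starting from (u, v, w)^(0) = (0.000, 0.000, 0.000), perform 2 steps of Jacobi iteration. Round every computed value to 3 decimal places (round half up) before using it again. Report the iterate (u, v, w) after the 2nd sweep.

(0.373, -1.283, 0.272)

Iteration 1:
  u = (0 - (1.8)·0.000 - (-1)·0.000) / (6.8) = 0.000
  v = (-9 - (-2)·0.000 - (-1.8)·0.000) / (6.8) = -1.324
  w = (1 - (-2)·0.000 - (0.6)·0.000) / (6.6) = 0.152
Iteration 2:
  u = (0 - (1.8)·-1.324 - (-1)·0.152) / (6.8) = 0.373
  v = (-9 - (-2)·0.000 - (-1.8)·0.152) / (6.8) = -1.283
  w = (1 - (-2)·0.000 - (0.6)·-1.324) / (6.6) = 0.272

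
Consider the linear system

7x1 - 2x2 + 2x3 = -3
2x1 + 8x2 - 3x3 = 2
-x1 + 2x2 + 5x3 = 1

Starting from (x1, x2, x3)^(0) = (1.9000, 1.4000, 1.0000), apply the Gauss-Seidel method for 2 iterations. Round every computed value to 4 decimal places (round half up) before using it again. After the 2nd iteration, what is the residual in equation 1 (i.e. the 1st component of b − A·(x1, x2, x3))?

Iteration 1:
  x1 = (-3 - (-2)·1.4000 - (2)·1.0000) / (7) = -0.3143
  x2 = (2 - (2)·-0.3143 - (-3)·1.0000) / (8) = 0.7036
  x3 = (1 - (-1)·-0.3143 - (2)·0.7036) / (5) = -0.1443
Iteration 2:
  x1 = (-3 - (-2)·0.7036 - (2)·-0.1443) / (7) = -0.1863
  x2 = (2 - (2)·-0.1863 - (-3)·-0.1443) / (8) = 0.2425
  x3 = (1 - (-1)·-0.1863 - (2)·0.2425) / (5) = 0.0657
Residual b − A·x = (-1.3423, 0.6297, 0.0002)

-1.3423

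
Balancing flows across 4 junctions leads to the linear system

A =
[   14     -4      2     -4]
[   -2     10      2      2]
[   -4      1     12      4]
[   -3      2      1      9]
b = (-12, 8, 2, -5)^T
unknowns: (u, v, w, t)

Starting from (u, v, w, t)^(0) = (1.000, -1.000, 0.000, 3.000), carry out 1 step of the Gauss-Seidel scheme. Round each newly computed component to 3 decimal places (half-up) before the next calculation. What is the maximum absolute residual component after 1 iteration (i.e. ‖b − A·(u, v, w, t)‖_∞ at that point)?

14.317

Iteration 1:
  u = (-12 - (-4)·-1.000 - (2)·0.000 - (-4)·3.000) / (14) = -0.286
  v = (8 - (-2)·-0.286 - (2)·0.000 - (2)·3.000) / (10) = 0.143
  w = (2 - (-4)·-0.286 - (1)·0.143 - (4)·3.000) / (12) = -0.941
  t = (-5 - (-3)·-0.286 - (2)·0.143 - (1)·-0.941) / (9) = -0.578
Residual b − A·x = (-7.854, 9.036, 14.317, -0.001); ∞-norm = 14.317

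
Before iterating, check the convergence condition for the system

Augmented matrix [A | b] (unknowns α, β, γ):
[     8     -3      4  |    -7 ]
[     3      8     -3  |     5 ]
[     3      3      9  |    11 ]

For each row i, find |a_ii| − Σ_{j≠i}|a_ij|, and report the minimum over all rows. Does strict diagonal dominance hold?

row 1: |8| − (3+4) = 1
row 2: |8| − (3+3) = 2
row 3: |9| − (3+3) = 3
minimum over rows = 1 → strictly diagonally dominant (convergence guaranteed)

1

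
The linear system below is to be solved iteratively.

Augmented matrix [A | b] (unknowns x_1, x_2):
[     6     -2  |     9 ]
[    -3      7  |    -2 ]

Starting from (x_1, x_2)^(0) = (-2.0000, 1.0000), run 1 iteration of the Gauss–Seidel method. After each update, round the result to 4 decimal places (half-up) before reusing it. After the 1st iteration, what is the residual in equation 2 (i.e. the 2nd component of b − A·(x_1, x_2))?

-0.0001

Iteration 1:
  x_1 = (9 - (-2)·1.0000) / (6) = 1.8333
  x_2 = (-2 - (-3)·1.8333) / (7) = 0.5000
Residual b − A·x = (-0.9998, -0.0001)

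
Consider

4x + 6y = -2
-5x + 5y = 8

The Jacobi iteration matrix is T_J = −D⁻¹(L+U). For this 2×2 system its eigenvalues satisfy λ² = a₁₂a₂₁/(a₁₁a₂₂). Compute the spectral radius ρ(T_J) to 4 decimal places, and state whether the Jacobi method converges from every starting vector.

1.2247

a₁₂a₂₁/(a₁₁a₂₂) = (6)·(-5) / ((4)·(5)) = -1.500000
ρ = √|-1.500000| = √1.500000 = 1.2247
ρ > 1, so Jacobi diverges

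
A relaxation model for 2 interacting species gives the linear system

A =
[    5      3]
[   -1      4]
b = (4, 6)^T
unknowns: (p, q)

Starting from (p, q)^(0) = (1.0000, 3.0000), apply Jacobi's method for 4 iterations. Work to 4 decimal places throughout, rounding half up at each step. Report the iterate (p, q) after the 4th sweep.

(-0.0625, 1.5125)

Iteration 1:
  p = (4 - (3)·3.0000) / (5) = -1.0000
  q = (6 - (-1)·1.0000) / (4) = 1.7500
Iteration 2:
  p = (4 - (3)·1.7500) / (5) = -0.2500
  q = (6 - (-1)·-1.0000) / (4) = 1.2500
Iteration 3:
  p = (4 - (3)·1.2500) / (5) = 0.0500
  q = (6 - (-1)·-0.2500) / (4) = 1.4375
Iteration 4:
  p = (4 - (3)·1.4375) / (5) = -0.0625
  q = (6 - (-1)·0.0500) / (4) = 1.5125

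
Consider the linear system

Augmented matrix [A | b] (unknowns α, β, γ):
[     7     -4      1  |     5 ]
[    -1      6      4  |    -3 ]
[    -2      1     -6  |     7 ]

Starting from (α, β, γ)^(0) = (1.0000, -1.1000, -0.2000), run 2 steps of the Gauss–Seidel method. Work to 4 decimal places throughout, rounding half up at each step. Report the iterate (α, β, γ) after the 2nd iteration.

(0.6960, 0.4578, -1.3224)

Iteration 1:
  α = (5 - (-4)·-1.1000 - (1)·-0.2000) / (7) = 0.1143
  β = (-3 - (-1)·0.1143 - (4)·-0.2000) / (6) = -0.3476
  γ = (7 - (-2)·0.1143 - (1)·-0.3476) / (-6) = -1.2627
Iteration 2:
  α = (5 - (-4)·-0.3476 - (1)·-1.2627) / (7) = 0.6960
  β = (-3 - (-1)·0.6960 - (4)·-1.2627) / (6) = 0.4578
  γ = (7 - (-2)·0.6960 - (1)·0.4578) / (-6) = -1.3224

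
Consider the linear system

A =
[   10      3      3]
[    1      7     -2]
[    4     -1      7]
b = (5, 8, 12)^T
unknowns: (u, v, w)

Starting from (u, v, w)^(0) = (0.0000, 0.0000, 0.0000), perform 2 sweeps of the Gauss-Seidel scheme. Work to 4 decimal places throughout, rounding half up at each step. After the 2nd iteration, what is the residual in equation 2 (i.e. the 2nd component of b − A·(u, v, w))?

Iteration 1:
  u = (5 - (3)·0.0000 - (3)·0.0000) / (10) = 0.5000
  v = (8 - (1)·0.5000 - (-2)·0.0000) / (7) = 1.0714
  w = (12 - (4)·0.5000 - (-1)·1.0714) / (7) = 1.5816
Iteration 2:
  u = (5 - (3)·1.0714 - (3)·1.5816) / (10) = -0.2959
  v = (8 - (1)·-0.2959 - (-2)·1.5816) / (7) = 1.6370
  w = (12 - (4)·-0.2959 - (-1)·1.6370) / (7) = 2.1172
Residual b − A·x = (-3.3036, 1.0713, 0.0002)

1.0713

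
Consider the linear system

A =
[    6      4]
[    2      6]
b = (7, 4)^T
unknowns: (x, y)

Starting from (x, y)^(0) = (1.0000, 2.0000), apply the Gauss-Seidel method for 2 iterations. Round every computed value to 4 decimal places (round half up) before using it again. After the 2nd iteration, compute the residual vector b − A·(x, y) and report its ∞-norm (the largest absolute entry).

Iteration 1:
  x = (7 - (4)·2.0000) / (6) = -0.1667
  y = (4 - (2)·-0.1667) / (6) = 0.7222
Iteration 2:
  x = (7 - (4)·0.7222) / (6) = 0.6852
  y = (4 - (2)·0.6852) / (6) = 0.4383
Residual b − A·x = (1.1356, -0.0002); ∞-norm = 1.1356

1.1356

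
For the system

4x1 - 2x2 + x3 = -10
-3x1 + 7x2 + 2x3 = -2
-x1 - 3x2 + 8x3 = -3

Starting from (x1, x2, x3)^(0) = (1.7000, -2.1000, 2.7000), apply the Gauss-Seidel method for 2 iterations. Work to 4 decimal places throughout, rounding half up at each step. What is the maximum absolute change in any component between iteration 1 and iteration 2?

Iteration 1:
  x1 = (-10 - (-2)·-2.1000 - (1)·2.7000) / (4) = -4.2250
  x2 = (-2 - (-3)·-4.2250 - (2)·2.7000) / (7) = -2.8679
  x3 = (-3 - (-1)·-4.2250 - (-3)·-2.8679) / (8) = -1.9786
Iteration 2:
  x1 = (-10 - (-2)·-2.8679 - (1)·-1.9786) / (4) = -3.4393
  x2 = (-2 - (-3)·-3.4393 - (2)·-1.9786) / (7) = -1.1944
  x3 = (-3 - (-1)·-3.4393 - (-3)·-1.1944) / (8) = -1.2528
Change: (0.7857, 1.6735, 0.7258) → max |·| = 1.6735

1.6735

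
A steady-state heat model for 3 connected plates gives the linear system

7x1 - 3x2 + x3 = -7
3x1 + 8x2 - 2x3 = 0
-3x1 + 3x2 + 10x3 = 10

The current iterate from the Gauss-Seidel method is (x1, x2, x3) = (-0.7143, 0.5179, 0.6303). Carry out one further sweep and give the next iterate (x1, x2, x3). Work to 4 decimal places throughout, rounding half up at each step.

(-0.8681, 0.4831, 0.5946)

One sweep:
  x1 = (-7 - (-3)·0.5179 - (1)·0.6303) / (7) = -0.8681
  x2 = (0 - (3)·-0.8681 - (-2)·0.6303) / (8) = 0.4831
  x3 = (10 - (-3)·-0.8681 - (3)·0.4831) / (10) = 0.5946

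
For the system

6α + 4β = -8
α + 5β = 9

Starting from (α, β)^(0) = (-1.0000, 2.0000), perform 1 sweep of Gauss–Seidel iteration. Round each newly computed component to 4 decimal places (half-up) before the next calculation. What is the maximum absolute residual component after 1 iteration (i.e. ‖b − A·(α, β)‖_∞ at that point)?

Iteration 1:
  α = (-8 - (4)·2.0000) / (6) = -2.6667
  β = (9 - (1)·-2.6667) / (5) = 2.3333
Residual b − A·x = (-1.3330, 0.0002); ∞-norm = 1.3330

1.3330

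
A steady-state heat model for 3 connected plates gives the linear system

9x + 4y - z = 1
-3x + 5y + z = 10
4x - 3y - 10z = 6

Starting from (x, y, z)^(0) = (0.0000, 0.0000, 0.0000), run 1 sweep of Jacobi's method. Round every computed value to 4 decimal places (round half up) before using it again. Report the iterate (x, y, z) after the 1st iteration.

Iteration 1:
  x = (1 - (4)·0.0000 - (-1)·0.0000) / (9) = 0.1111
  y = (10 - (-3)·0.0000 - (1)·0.0000) / (5) = 2.0000
  z = (6 - (4)·0.0000 - (-3)·0.0000) / (-10) = -0.6000

(0.1111, 2.0000, -0.6000)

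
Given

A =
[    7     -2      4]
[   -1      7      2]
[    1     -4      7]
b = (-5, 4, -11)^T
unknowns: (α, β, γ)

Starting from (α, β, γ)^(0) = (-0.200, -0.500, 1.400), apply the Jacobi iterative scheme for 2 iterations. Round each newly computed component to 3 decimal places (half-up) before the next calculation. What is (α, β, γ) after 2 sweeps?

Iteration 1:
  α = (-5 - (-2)·-0.500 - (4)·1.400) / (7) = -1.657
  β = (4 - (-1)·-0.200 - (2)·1.400) / (7) = 0.143
  γ = (-11 - (1)·-0.200 - (-4)·-0.500) / (7) = -1.829
Iteration 2:
  α = (-5 - (-2)·0.143 - (4)·-1.829) / (7) = 0.372
  β = (4 - (-1)·-1.657 - (2)·-1.829) / (7) = 0.857
  γ = (-11 - (1)·-1.657 - (-4)·0.143) / (7) = -1.253

(0.372, 0.857, -1.253)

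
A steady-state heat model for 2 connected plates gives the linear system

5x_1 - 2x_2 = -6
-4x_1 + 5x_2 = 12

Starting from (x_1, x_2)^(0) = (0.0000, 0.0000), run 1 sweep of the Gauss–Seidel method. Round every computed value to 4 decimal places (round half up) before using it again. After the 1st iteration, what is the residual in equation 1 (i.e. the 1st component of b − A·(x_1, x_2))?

2.8800

Iteration 1:
  x_1 = (-6 - (-2)·0.0000) / (5) = -1.2000
  x_2 = (12 - (-4)·-1.2000) / (5) = 1.4400
Residual b − A·x = (2.8800, 0.0000)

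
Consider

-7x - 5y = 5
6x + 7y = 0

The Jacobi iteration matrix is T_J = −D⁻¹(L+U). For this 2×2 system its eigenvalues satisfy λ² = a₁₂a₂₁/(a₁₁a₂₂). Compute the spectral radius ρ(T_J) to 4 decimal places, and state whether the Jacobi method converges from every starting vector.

a₁₂a₂₁/(a₁₁a₂₂) = (-5)·(6) / ((-7)·(7)) = 0.612245
ρ = √|0.612245| = √0.612245 = 0.7825
ρ < 1, so Jacobi converges

0.7825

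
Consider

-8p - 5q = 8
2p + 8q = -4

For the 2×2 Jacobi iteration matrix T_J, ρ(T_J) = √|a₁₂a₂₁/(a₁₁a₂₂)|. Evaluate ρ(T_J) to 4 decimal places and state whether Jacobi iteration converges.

a₁₂a₂₁/(a₁₁a₂₂) = (-5)·(2) / ((-8)·(8)) = 0.156250
ρ = √|0.156250| = √0.156250 = 0.3953
ρ < 1, so Jacobi converges

0.3953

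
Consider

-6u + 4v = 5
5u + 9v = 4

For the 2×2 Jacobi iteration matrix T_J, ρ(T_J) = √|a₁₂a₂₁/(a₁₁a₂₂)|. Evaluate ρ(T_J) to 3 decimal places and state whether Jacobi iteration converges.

0.609

a₁₂a₂₁/(a₁₁a₂₂) = (4)·(5) / ((-6)·(9)) = -0.370370
ρ = √|-0.370370| = √0.370370 = 0.609
ρ < 1, so Jacobi converges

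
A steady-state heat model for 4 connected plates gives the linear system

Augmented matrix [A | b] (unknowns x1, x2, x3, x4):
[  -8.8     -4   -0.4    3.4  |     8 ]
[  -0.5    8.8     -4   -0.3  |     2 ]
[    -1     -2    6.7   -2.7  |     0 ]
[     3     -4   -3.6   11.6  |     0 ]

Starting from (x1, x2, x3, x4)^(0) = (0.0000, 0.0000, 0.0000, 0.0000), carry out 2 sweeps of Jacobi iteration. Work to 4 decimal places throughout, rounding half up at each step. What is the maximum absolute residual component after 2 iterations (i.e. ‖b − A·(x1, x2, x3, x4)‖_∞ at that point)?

1.2997

Iteration 1:
  x1 = (8 - (-4)·0.0000 - (-0.4)·0.0000 - (3.4)·0.0000) / (-8.8) = -0.9091
  x2 = (2 - (-0.5)·0.0000 - (-4)·0.0000 - (-0.3)·0.0000) / (8.8) = 0.2273
  x3 = (0 - (-1)·0.0000 - (-2)·0.0000 - (-2.7)·0.0000) / (6.7) = 0.0000
  x4 = (0 - (3)·0.0000 - (-4)·0.0000 - (-3.6)·0.0000) / (11.6) = 0.0000
Iteration 2:
  x1 = (8 - (-4)·0.2273 - (-0.4)·0.0000 - (3.4)·0.0000) / (-8.8) = -1.0124
  x2 = (2 - (-0.5)·-0.9091 - (-4)·0.0000 - (-0.3)·0.0000) / (8.8) = 0.1756
  x3 = (0 - (-1)·-0.9091 - (-2)·0.2273 - (-2.7)·0.0000) / (6.7) = -0.0678
  x4 = (0 - (3)·-0.9091 - (-4)·0.2273 - (-3.6)·0.0000) / (11.6) = 0.3135
Residual b − A·x = (-1.2997, -0.2286, 0.6395, -0.1411); ∞-norm = 1.2997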